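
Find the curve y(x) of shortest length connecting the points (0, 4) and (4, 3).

Arc-length functional: J[y] = ∫ sqrt(1 + (y')^2) dx.
Lagrangian L = sqrt(1 + (y')^2) has no explicit y dependence, so ∂L/∂y = 0 and the Euler-Lagrange equation gives
    d/dx( y' / sqrt(1 + (y')^2) ) = 0  ⇒  y' / sqrt(1 + (y')^2) = const.
Hence y' is constant, so y(x) is affine.
Fitting the endpoints (0, 4) and (4, 3):
    slope m = (3 − 4) / (4 − 0) = -1/4,
    intercept c = 4 − m·0 = 4.
Extremal: y(x) = (-1/4) x + 4.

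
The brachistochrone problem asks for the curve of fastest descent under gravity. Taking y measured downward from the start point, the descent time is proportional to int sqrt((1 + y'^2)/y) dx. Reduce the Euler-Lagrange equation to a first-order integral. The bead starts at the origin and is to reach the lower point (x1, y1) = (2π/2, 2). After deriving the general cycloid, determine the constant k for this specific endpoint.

The Lagrangian L = sqrt((1 + y'^2) / y) has no explicit x dependence, so the Beltrami identity applies:
    L − y' ∂L/∂y' = C.
Compute ∂L/∂y' = y' / sqrt(y (1 + y'^2)).
Substitute:
    sqrt((1 + y'^2)/y) − y'·y' / sqrt(y (1 + y'^2))
    = (1 + y'^2) / sqrt(y (1 + y'^2)) − y'^2 / sqrt(y (1 + y'^2))
    = 1 / sqrt(y (1 + y'^2)) = C.
Squaring and rearranging gives the first integral
    y (1 + y'^2) = 1/C^2 =: k   (constant).
Solving this first-order ODE by the substitution
    y = (k/2)(1 − cos θ)
yields the cycloid parameterisation
    x(θ) = (k/2)(θ − sin θ),   y(θ) = (k/2)(1 − cos θ).
The constant k is fixed by the endpoint condition.
Now fit the given lower endpoint (x1, y1) = (2π/2, 2). At the bottom of the first arch (θ = π), the parametric equations give
    y(π) = (k/2)(1 − cos π) = k,
    x(π) = (k/2)(π − sin π) = kπ/2.
Matching y(π) = 2 gives k = 2, consistent with x(π) = 2π/2. Therefore the specific cycloid is
    x(θ) = (2/2)(θ − sin θ),   y(θ) = (2/2)(1 − cos θ).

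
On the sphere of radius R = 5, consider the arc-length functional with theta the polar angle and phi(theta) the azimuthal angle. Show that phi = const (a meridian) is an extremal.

On the sphere of radius R = 5 with spherical coordinates (θ, φ), the induced metric is
    ds^2 = 25(dθ^2 + sin^2(θ) dφ^2).
Using θ as the parameter, the arc-length functional becomes
    J[φ] = ∫ 5 sqrt(1 + sin^2(θ) (dφ/dθ)^2) dθ.
So L = 5 sqrt(1 + sin^2(θ) φ'^2). Compute
    ∂L/∂φ = 0  (L has no explicit φ dependence),
    ∂L/∂φ' = 5 sin^2(θ) φ' / sqrt(1 + sin^2(θ) φ'^2).
For the candidate φ(θ) = c (constant), φ' = 0, so ∂L/∂φ' evaluated along the candidate vanishes, and ∂L/∂φ is identically zero. Hence
    d/dθ(∂L/∂φ') − ∂L/∂φ = 0
is satisfied. Therefore meridians φ = const are extremals of arc length — they are geodesics on the sphere.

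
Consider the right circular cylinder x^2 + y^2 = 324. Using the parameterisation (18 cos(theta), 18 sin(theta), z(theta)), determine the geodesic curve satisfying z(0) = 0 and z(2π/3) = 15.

Parameterise the cylinder of radius R = 18 as
    r(θ) = (18 cos θ, 18 sin θ, z(θ)).
The arc-length element is
    ds = sqrt(324 + (dz/dθ)^2) dθ,
so the Lagrangian is L = sqrt(324 + z'^2).
L depends on z' only, not on z or θ, so ∂L/∂z = 0 and
    ∂L/∂z' = z' / sqrt(324 + z'^2).
The Euler-Lagrange equation gives
    d/dθ( z' / sqrt(324 + z'^2) ) = 0,
so z' is constant. Integrating once:
    z(θ) = a θ + b,
a helix on the cylinder (a straight line when the cylinder is unrolled). The constants a, b are determined by the endpoint conditions.
With endpoint conditions z(0) = 0 and z(2π/3) = 15: from z(0) = b we get b = 0, and a·2π/3 + 0 = 15 gives a = 45/(2π), so
    z(θ) = (45/(2π)) θ.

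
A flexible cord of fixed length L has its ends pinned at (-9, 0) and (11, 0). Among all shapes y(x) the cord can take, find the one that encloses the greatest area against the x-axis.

Set up the augmented Lagrangian using a multiplier λ for the length constraint:
    F(y, y') = y − λ sqrt(1 + y'^2).
F has no explicit x dependence, so the Beltrami identity yields a first integral
    F − y' ∂F/∂y' = C.
Compute ∂F/∂y' = −λ y' / sqrt(1 + y'^2). Then
    y − λ sqrt(1 + y'^2) + λ y'^2 / sqrt(1 + y'^2) = C
    ⇒  y − λ / sqrt(1 + y'^2) = C.
Solving for y' and integrating gives
    (x − a)^2 + (y − b)^2 = λ^2,
a circular arc of radius λ. The constants a, b are determined by the endpoint conditions y(-9) = y(11) = 0, and λ is fixed implicitly by the length constraint
    ∫_{-9}^{11} sqrt(1 + y'^2) dx = L.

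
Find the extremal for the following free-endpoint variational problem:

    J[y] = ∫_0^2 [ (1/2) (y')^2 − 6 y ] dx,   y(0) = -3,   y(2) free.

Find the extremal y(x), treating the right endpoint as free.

The Lagrangian L = (1/2) (y')^2 − 6 y gives
    ∂L/∂y = −6,   ∂L/∂y' = y'.
Euler-Lagrange: d/dx(y') − (−6) = 0, i.e. y'' + 6 = 0, so
    y(x) = −(6/2) x^2 + C1 x + C2.
Fixed left endpoint y(0) = -3 ⇒ C2 = -3.
The right endpoint x = 2 is free, so the natural (transversality) condition is ∂L/∂y' |_{x=2} = 0, i.e. y'(2) = 0.
Compute y'(x) = −6 x + C1, so y'(2) = −12 + C1 = 0 ⇒ C1 = 12.
Therefore the extremal is
    y(x) = −3 x^2 + 12 x − 3.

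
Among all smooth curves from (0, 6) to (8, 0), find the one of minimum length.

Arc-length functional: J[y] = ∫ sqrt(1 + (y')^2) dx.
Lagrangian L = sqrt(1 + (y')^2) has no explicit y dependence, so ∂L/∂y = 0 and the Euler-Lagrange equation gives
    d/dx( y' / sqrt(1 + (y')^2) ) = 0  ⇒  y' / sqrt(1 + (y')^2) = const.
Hence y' is constant, so y(x) is affine.
Fitting the endpoints (0, 6) and (8, 0):
    slope m = (0 − 6) / (8 − 0) = -3/4,
    intercept c = 6 − m·0 = 6.
Extremal: y(x) = (-3/4) x + 6.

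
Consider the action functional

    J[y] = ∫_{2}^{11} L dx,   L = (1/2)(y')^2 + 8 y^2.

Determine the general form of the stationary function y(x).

The Lagrangian is L = (1/2)(y')^2 + 8 y^2.
∂L/∂y = 16y.
∂L/∂y' = y'.
The Euler-Lagrange equation d/dx(∂L/∂y') − ∂L/∂y = 0 becomes:
    y'' - 16 y = 0
General solution: y(x) = A e^(4x) + B e^(-4x), where A and B are arbitrary constants fixed by the endpoint conditions.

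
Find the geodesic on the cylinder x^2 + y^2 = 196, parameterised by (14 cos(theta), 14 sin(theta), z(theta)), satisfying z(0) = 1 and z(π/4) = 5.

Parameterise the cylinder of radius R = 14 as
    r(θ) = (14 cos θ, 14 sin θ, z(θ)).
The arc-length element is
    ds = sqrt(196 + (dz/dθ)^2) dθ,
so the Lagrangian is L = sqrt(196 + z'^2).
L depends on z' only, not on z or θ, so ∂L/∂z = 0 and
    ∂L/∂z' = z' / sqrt(196 + z'^2).
The Euler-Lagrange equation gives
    d/dθ( z' / sqrt(196 + z'^2) ) = 0,
so z' is constant. Integrating once:
    z(θ) = a θ + b,
a helix on the cylinder (a straight line when the cylinder is unrolled). The constants a, b are determined by the endpoint conditions.
With endpoint conditions z(0) = 1 and z(π/4) = 5: from z(0) = b we get b = 1, and a·π/4 + 1 = 5 gives a = 16/π, so
    z(θ) = (16/π) θ + 1.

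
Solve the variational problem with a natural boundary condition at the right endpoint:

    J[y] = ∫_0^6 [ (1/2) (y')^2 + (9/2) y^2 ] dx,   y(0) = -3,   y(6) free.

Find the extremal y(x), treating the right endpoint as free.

The Lagrangian L = (1/2) (y')^2 + (9/2) y^2 gives
    ∂L/∂y = 9 y,   ∂L/∂y' = y'.
Euler-Lagrange: y'' − 9 y = 0.
With k = 3, the general solution is
    y(x) = A cosh(3 x) + B sinh(3 x).
Fixed left endpoint y(0) = -3 ⇒ A = -3.
The right endpoint x = 6 is free, so the natural (transversality) condition is ∂L/∂y' |_{x=6} = 0, i.e. y'(6) = 0.
Compute y'(x) = A k sinh(k x) + B k cosh(k x), so
    y'(6) = A k sinh(k·6) + B k cosh(k·6) = 0
    ⇒ B = −A tanh(k·6) = 3 tanh(3·6).
Therefore the extremal is
    y(x) = −3 cosh(3 x) + 3 tanh(3·6) sinh(3 x).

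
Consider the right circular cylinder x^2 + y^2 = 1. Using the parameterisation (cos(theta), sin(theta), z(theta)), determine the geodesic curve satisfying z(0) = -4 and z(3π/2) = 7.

Parameterise the cylinder of radius R = 1 as
    r(θ) = (cos θ, sin θ, z(θ)).
The arc-length element is
    ds = sqrt(1 + (dz/dθ)^2) dθ,
so the Lagrangian is L = sqrt(1 + z'^2).
L depends on z' only, not on z or θ, so ∂L/∂z = 0 and
    ∂L/∂z' = z' / sqrt(1 + z'^2).
The Euler-Lagrange equation gives
    d/dθ( z' / sqrt(1 + z'^2) ) = 0,
so z' is constant. Integrating once:
    z(θ) = a θ + b,
a helix on the cylinder (a straight line when the cylinder is unrolled). The constants a, b are determined by the endpoint conditions.
With endpoint conditions z(0) = -4 and z(3π/2) = 7: from z(0) = b we get b = -4, and a·3π/2 + -4 = 7 gives a = 22/(3π), so
    z(θ) = (22/(3π)) θ − 4.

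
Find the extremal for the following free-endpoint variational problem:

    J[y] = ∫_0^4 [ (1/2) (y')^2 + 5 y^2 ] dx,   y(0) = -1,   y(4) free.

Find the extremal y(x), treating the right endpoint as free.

The Lagrangian L = (1/2) (y')^2 + 5 y^2 gives
    ∂L/∂y = 10 y,   ∂L/∂y' = y'.
Euler-Lagrange: y'' − 10 y = 0.
With k = sqrt(10), the general solution is
    y(x) = A cosh(sqrt(10) x) + B sinh(sqrt(10) x).
Fixed left endpoint y(0) = -1 ⇒ A = -1.
The right endpoint x = 4 is free, so the natural (transversality) condition is ∂L/∂y' |_{x=4} = 0, i.e. y'(4) = 0.
Compute y'(x) = A k sinh(k x) + B k cosh(k x), so
    y'(4) = A k sinh(k·4) + B k cosh(k·4) = 0
    ⇒ B = −A tanh(k·4) = tanh(sqrt(10)·4).
Therefore the extremal is
    y(x) = −cosh(sqrt(10) x) + tanh(sqrt(10)·4) sinh(sqrt(10) x).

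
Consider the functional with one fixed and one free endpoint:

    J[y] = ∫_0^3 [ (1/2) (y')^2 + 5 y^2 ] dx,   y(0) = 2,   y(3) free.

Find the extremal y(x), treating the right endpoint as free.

The Lagrangian L = (1/2) (y')^2 + 5 y^2 gives
    ∂L/∂y = 10 y,   ∂L/∂y' = y'.
Euler-Lagrange: y'' − 10 y = 0.
With k = sqrt(10), the general solution is
    y(x) = A cosh(sqrt(10) x) + B sinh(sqrt(10) x).
Fixed left endpoint y(0) = 2 ⇒ A = 2.
The right endpoint x = 3 is free, so the natural (transversality) condition is ∂L/∂y' |_{x=3} = 0, i.e. y'(3) = 0.
Compute y'(x) = A k sinh(k x) + B k cosh(k x), so
    y'(3) = A k sinh(k·3) + B k cosh(k·3) = 0
    ⇒ B = −A tanh(k·3) = − 2 tanh(sqrt(10)·3).
Therefore the extremal is
    y(x) = 2 cosh(sqrt(10) x) − 2 tanh(sqrt(10)·3) sinh(sqrt(10) x).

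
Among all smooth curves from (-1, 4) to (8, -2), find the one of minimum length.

Arc-length functional: J[y] = ∫ sqrt(1 + (y')^2) dx.
Lagrangian L = sqrt(1 + (y')^2) has no explicit y dependence, so ∂L/∂y = 0 and the Euler-Lagrange equation gives
    d/dx( y' / sqrt(1 + (y')^2) ) = 0  ⇒  y' / sqrt(1 + (y')^2) = const.
Hence y' is constant, so y(x) is affine.
Fitting the endpoints (-1, 4) and (8, -2):
    slope m = ((-2) − 4) / (8 − (-1)) = -2/3,
    intercept c = 4 − m·(-1) = 10/3.
Extremal: y(x) = (-2/3) x + 10/3.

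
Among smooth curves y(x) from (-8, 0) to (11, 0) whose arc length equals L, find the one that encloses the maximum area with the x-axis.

Set up the augmented Lagrangian using a multiplier λ for the length constraint:
    F(y, y') = y − λ sqrt(1 + y'^2).
F has no explicit x dependence, so the Beltrami identity yields a first integral
    F − y' ∂F/∂y' = C.
Compute ∂F/∂y' = −λ y' / sqrt(1 + y'^2). Then
    y − λ sqrt(1 + y'^2) + λ y'^2 / sqrt(1 + y'^2) = C
    ⇒  y − λ / sqrt(1 + y'^2) = C.
Solving for y' and integrating gives
    (x − a)^2 + (y − b)^2 = λ^2,
a circular arc of radius λ. The constants a, b are determined by the endpoint conditions y(-8) = y(11) = 0, and λ is fixed implicitly by the length constraint
    ∫_{-8}^{11} sqrt(1 + y'^2) dx = L.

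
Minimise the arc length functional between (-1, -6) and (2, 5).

Arc-length functional: J[y] = ∫ sqrt(1 + (y')^2) dx.
Lagrangian L = sqrt(1 + (y')^2) has no explicit y dependence, so ∂L/∂y = 0 and the Euler-Lagrange equation gives
    d/dx( y' / sqrt(1 + (y')^2) ) = 0  ⇒  y' / sqrt(1 + (y')^2) = const.
Hence y' is constant, so y(x) is affine.
Fitting the endpoints (-1, -6) and (2, 5):
    slope m = (5 − (-6)) / (2 − (-1)) = 11/3,
    intercept c = (-6) − m·(-1) = -7/3.
Extremal: y(x) = (11/3) x - 7/3.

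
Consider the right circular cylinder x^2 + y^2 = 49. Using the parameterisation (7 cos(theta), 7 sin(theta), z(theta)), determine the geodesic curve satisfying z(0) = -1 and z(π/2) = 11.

Parameterise the cylinder of radius R = 7 as
    r(θ) = (7 cos θ, 7 sin θ, z(θ)).
The arc-length element is
    ds = sqrt(49 + (dz/dθ)^2) dθ,
so the Lagrangian is L = sqrt(49 + z'^2).
L depends on z' only, not on z or θ, so ∂L/∂z = 0 and
    ∂L/∂z' = z' / sqrt(49 + z'^2).
The Euler-Lagrange equation gives
    d/dθ( z' / sqrt(49 + z'^2) ) = 0,
so z' is constant. Integrating once:
    z(θ) = a θ + b,
a helix on the cylinder (a straight line when the cylinder is unrolled). The constants a, b are determined by the endpoint conditions.
With endpoint conditions z(0) = -1 and z(π/2) = 11: from z(0) = b we get b = -1, and a·π/2 + -1 = 11 gives a = 24/π, so
    z(θ) = (24/π) θ − 1.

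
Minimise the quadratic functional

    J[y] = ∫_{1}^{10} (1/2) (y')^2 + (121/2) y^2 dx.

The Lagrangian is L = (1/2) (y')^2 + (121/2) y^2.
Compute ∂L/∂y = 121y, ∂L/∂y' = y'.
The Euler-Lagrange equation d/dx(∂L/∂y') − ∂L/∂y = 0 reduces to
    y'' − 121 y = 0.
Its general solution is
    y(x) = A e^(11x) + B e^(−11x),
with A, B fixed by the endpoint conditions.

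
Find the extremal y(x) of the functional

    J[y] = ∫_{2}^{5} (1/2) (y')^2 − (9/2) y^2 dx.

The Lagrangian is L = (1/2) (y')^2 − (9/2) y^2.
Compute ∂L/∂y = -9y, ∂L/∂y' = y'.
The Euler-Lagrange equation d/dx(∂L/∂y') − ∂L/∂y = 0 reduces to
    y'' + 9 y = 0.
Its general solution is
    y(x) = A sin(3x) + B cos(3x),
with A, B fixed by the endpoint conditions.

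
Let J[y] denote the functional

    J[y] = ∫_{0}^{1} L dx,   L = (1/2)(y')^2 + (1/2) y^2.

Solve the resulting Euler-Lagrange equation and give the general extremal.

The Lagrangian is L = (1/2)(y')^2 + (1/2) y^2.
∂L/∂y = y.
∂L/∂y' = y'.
The Euler-Lagrange equation d/dx(∂L/∂y') − ∂L/∂y = 0 becomes:
    y'' - y = 0
General solution: y(x) = A e^x + B e^(-x), where A and B are arbitrary constants fixed by the endpoint conditions.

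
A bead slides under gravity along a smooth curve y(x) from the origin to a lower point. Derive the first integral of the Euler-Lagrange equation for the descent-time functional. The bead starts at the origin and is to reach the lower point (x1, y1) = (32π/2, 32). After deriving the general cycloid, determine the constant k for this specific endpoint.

The Lagrangian L = sqrt((1 + y'^2) / y) has no explicit x dependence, so the Beltrami identity applies:
    L − y' ∂L/∂y' = C.
Compute ∂L/∂y' = y' / sqrt(y (1 + y'^2)).
Substitute:
    sqrt((1 + y'^2)/y) − y'·y' / sqrt(y (1 + y'^2))
    = (1 + y'^2) / sqrt(y (1 + y'^2)) − y'^2 / sqrt(y (1 + y'^2))
    = 1 / sqrt(y (1 + y'^2)) = C.
Squaring and rearranging gives the first integral
    y (1 + y'^2) = 1/C^2 =: k   (constant).
Solving this first-order ODE by the substitution
    y = (k/2)(1 − cos θ)
yields the cycloid parameterisation
    x(θ) = (k/2)(θ − sin θ),   y(θ) = (k/2)(1 − cos θ).
The constant k is fixed by the endpoint condition.
Now fit the given lower endpoint (x1, y1) = (32π/2, 32). At the bottom of the first arch (θ = π), the parametric equations give
    y(π) = (k/2)(1 − cos π) = k,
    x(π) = (k/2)(π − sin π) = kπ/2.
Matching y(π) = 32 gives k = 32, consistent with x(π) = 32π/2. Therefore the specific cycloid is
    x(θ) = (32/2)(θ − sin θ),   y(θ) = (32/2)(1 − cos θ).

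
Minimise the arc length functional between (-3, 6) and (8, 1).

Arc-length functional: J[y] = ∫ sqrt(1 + (y')^2) dx.
Lagrangian L = sqrt(1 + (y')^2) has no explicit y dependence, so ∂L/∂y = 0 and the Euler-Lagrange equation gives
    d/dx( y' / sqrt(1 + (y')^2) ) = 0  ⇒  y' / sqrt(1 + (y')^2) = const.
Hence y' is constant, so y(x) is affine.
Fitting the endpoints (-3, 6) and (8, 1):
    slope m = (1 − 6) / (8 − (-3)) = -5/11,
    intercept c = 6 − m·(-3) = 51/11.
Extremal: y(x) = (-5/11) x + 51/11.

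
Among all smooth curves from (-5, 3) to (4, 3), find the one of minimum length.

Arc-length functional: J[y] = ∫ sqrt(1 + (y')^2) dx.
Lagrangian L = sqrt(1 + (y')^2) has no explicit y dependence, so ∂L/∂y = 0 and the Euler-Lagrange equation gives
    d/dx( y' / sqrt(1 + (y')^2) ) = 0  ⇒  y' / sqrt(1 + (y')^2) = const.
Hence y' is constant, so y(x) is affine.
Fitting the endpoints (-5, 3) and (4, 3):
    slope m = (3 − 3) / (4 − (-5)) = 0,
    intercept c = 3 − m·(-5) = 3.
Extremal: y(x) = 3.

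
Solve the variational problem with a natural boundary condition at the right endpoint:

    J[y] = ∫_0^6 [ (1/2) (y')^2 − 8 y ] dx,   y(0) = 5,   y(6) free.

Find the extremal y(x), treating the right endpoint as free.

The Lagrangian L = (1/2) (y')^2 − 8 y gives
    ∂L/∂y = −8,   ∂L/∂y' = y'.
Euler-Lagrange: d/dx(y') − (−8) = 0, i.e. y'' + 8 = 0, so
    y(x) = −(8/2) x^2 + C1 x + C2.
Fixed left endpoint y(0) = 5 ⇒ C2 = 5.
The right endpoint x = 6 is free, so the natural (transversality) condition is ∂L/∂y' |_{x=6} = 0, i.e. y'(6) = 0.
Compute y'(x) = −8 x + C1, so y'(6) = −48 + C1 = 0 ⇒ C1 = 48.
Therefore the extremal is
    y(x) = −4 x^2 + 48 x + 5.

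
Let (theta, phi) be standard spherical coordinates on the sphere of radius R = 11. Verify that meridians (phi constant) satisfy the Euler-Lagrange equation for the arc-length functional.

On the sphere of radius R = 11 with spherical coordinates (θ, φ), the induced metric is
    ds^2 = 121(dθ^2 + sin^2(θ) dφ^2).
Using θ as the parameter, the arc-length functional becomes
    J[φ] = ∫ 11 sqrt(1 + sin^2(θ) (dφ/dθ)^2) dθ.
So L = 11 sqrt(1 + sin^2(θ) φ'^2). Compute
    ∂L/∂φ = 0  (L has no explicit φ dependence),
    ∂L/∂φ' = 11 sin^2(θ) φ' / sqrt(1 + sin^2(θ) φ'^2).
For the candidate φ(θ) = c (constant), φ' = 0, so ∂L/∂φ' evaluated along the candidate vanishes, and ∂L/∂φ is identically zero. Hence
    d/dθ(∂L/∂φ') − ∂L/∂φ = 0
is satisfied. Therefore meridians φ = const are extremals of arc length — they are geodesics on the sphere.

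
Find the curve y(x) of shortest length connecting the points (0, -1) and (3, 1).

Arc-length functional: J[y] = ∫ sqrt(1 + (y')^2) dx.
Lagrangian L = sqrt(1 + (y')^2) has no explicit y dependence, so ∂L/∂y = 0 and the Euler-Lagrange equation gives
    d/dx( y' / sqrt(1 + (y')^2) ) = 0  ⇒  y' / sqrt(1 + (y')^2) = const.
Hence y' is constant, so y(x) is affine.
Fitting the endpoints (0, -1) and (3, 1):
    slope m = (1 − (-1)) / (3 − 0) = 2/3,
    intercept c = (-1) − m·0 = -1.
Extremal: y(x) = (2/3) x - 1.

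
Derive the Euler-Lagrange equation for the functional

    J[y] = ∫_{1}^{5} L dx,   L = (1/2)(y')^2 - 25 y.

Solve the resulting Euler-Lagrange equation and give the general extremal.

The Lagrangian is L = (1/2)(y')^2 - 25 y.
∂L/∂y = -25.
∂L/∂y' = y'.
The Euler-Lagrange equation d/dx(∂L/∂y') − ∂L/∂y = 0 becomes:
    y'' + 25 = 0
General solution: y(x) = -(25/2) x^2 + A x + B, where A and B are arbitrary constants fixed by the endpoint conditions.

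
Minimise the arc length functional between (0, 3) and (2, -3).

Arc-length functional: J[y] = ∫ sqrt(1 + (y')^2) dx.
Lagrangian L = sqrt(1 + (y')^2) has no explicit y dependence, so ∂L/∂y = 0 and the Euler-Lagrange equation gives
    d/dx( y' / sqrt(1 + (y')^2) ) = 0  ⇒  y' / sqrt(1 + (y')^2) = const.
Hence y' is constant, so y(x) is affine.
Fitting the endpoints (0, 3) and (2, -3):
    slope m = ((-3) − 3) / (2 − 0) = -3,
    intercept c = 3 − m·0 = 3.
Extremal: y(x) = -3 x + 3.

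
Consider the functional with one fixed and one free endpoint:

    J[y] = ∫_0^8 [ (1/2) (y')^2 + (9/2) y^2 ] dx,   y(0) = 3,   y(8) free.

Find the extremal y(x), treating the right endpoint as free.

The Lagrangian L = (1/2) (y')^2 + (9/2) y^2 gives
    ∂L/∂y = 9 y,   ∂L/∂y' = y'.
Euler-Lagrange: y'' − 9 y = 0.
With k = 3, the general solution is
    y(x) = A cosh(3 x) + B sinh(3 x).
Fixed left endpoint y(0) = 3 ⇒ A = 3.
The right endpoint x = 8 is free, so the natural (transversality) condition is ∂L/∂y' |_{x=8} = 0, i.e. y'(8) = 0.
Compute y'(x) = A k sinh(k x) + B k cosh(k x), so
    y'(8) = A k sinh(k·8) + B k cosh(k·8) = 0
    ⇒ B = −A tanh(k·8) = − 3 tanh(3·8).
Therefore the extremal is
    y(x) = 3 cosh(3 x) − 3 tanh(3·8) sinh(3 x).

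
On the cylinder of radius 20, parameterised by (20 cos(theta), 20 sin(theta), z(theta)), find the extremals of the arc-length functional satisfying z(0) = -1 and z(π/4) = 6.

Parameterise the cylinder of radius R = 20 as
    r(θ) = (20 cos θ, 20 sin θ, z(θ)).
The arc-length element is
    ds = sqrt(400 + (dz/dθ)^2) dθ,
so the Lagrangian is L = sqrt(400 + z'^2).
L depends on z' only, not on z or θ, so ∂L/∂z = 0 and
    ∂L/∂z' = z' / sqrt(400 + z'^2).
The Euler-Lagrange equation gives
    d/dθ( z' / sqrt(400 + z'^2) ) = 0,
so z' is constant. Integrating once:
    z(θ) = a θ + b,
a helix on the cylinder (a straight line when the cylinder is unrolled). The constants a, b are determined by the endpoint conditions.
With endpoint conditions z(0) = -1 and z(π/4) = 6: from z(0) = b we get b = -1, and a·π/4 + -1 = 6 gives a = 28/π, so
    z(θ) = (28/π) θ − 1.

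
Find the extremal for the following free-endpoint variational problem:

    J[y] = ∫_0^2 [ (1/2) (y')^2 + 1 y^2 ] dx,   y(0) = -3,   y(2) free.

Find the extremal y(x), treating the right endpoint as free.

The Lagrangian L = (1/2) (y')^2 + 1 y^2 gives
    ∂L/∂y = 2 y,   ∂L/∂y' = y'.
Euler-Lagrange: y'' − 2 y = 0.
With k = sqrt(2), the general solution is
    y(x) = A cosh(sqrt(2) x) + B sinh(sqrt(2) x).
Fixed left endpoint y(0) = -3 ⇒ A = -3.
The right endpoint x = 2 is free, so the natural (transversality) condition is ∂L/∂y' |_{x=2} = 0, i.e. y'(2) = 0.
Compute y'(x) = A k sinh(k x) + B k cosh(k x), so
    y'(2) = A k sinh(k·2) + B k cosh(k·2) = 0
    ⇒ B = −A tanh(k·2) = 3 tanh(sqrt(2)·2).
Therefore the extremal is
    y(x) = −3 cosh(sqrt(2) x) + 3 tanh(sqrt(2)·2) sinh(sqrt(2) x).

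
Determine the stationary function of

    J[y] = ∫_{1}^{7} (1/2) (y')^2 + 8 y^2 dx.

The Lagrangian is L = (1/2) (y')^2 + 8 y^2.
Compute ∂L/∂y = 16y, ∂L/∂y' = y'.
The Euler-Lagrange equation d/dx(∂L/∂y') − ∂L/∂y = 0 reduces to
    y'' − 16 y = 0.
Its general solution is
    y(x) = A e^(4x) + B e^(−4x),
with A, B fixed by the endpoint conditions.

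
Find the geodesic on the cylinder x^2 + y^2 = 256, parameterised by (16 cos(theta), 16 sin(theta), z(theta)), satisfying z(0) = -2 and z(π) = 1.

Parameterise the cylinder of radius R = 16 as
    r(θ) = (16 cos θ, 16 sin θ, z(θ)).
The arc-length element is
    ds = sqrt(256 + (dz/dθ)^2) dθ,
so the Lagrangian is L = sqrt(256 + z'^2).
L depends on z' only, not on z or θ, so ∂L/∂z = 0 and
    ∂L/∂z' = z' / sqrt(256 + z'^2).
The Euler-Lagrange equation gives
    d/dθ( z' / sqrt(256 + z'^2) ) = 0,
so z' is constant. Integrating once:
    z(θ) = a θ + b,
a helix on the cylinder (a straight line when the cylinder is unrolled). The constants a, b are determined by the endpoint conditions.
With endpoint conditions z(0) = -2 and z(π) = 1: from z(0) = b we get b = -2, and a·π + -2 = 1 gives a = 3/π, so
    z(θ) = (3/π) θ − 2.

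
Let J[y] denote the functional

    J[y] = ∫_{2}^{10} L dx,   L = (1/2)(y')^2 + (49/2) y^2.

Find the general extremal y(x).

The Lagrangian is L = (1/2)(y')^2 + (49/2) y^2.
∂L/∂y = 49y.
∂L/∂y' = y'.
The Euler-Lagrange equation d/dx(∂L/∂y') − ∂L/∂y = 0 becomes:
    y'' - 49 y = 0
General solution: y(x) = A e^(7x) + B e^(-7x), where A and B are arbitrary constants fixed by the endpoint conditions.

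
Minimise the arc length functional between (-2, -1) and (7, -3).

Arc-length functional: J[y] = ∫ sqrt(1 + (y')^2) dx.
Lagrangian L = sqrt(1 + (y')^2) has no explicit y dependence, so ∂L/∂y = 0 and the Euler-Lagrange equation gives
    d/dx( y' / sqrt(1 + (y')^2) ) = 0  ⇒  y' / sqrt(1 + (y')^2) = const.
Hence y' is constant, so y(x) is affine.
Fitting the endpoints (-2, -1) and (7, -3):
    slope m = ((-3) − (-1)) / (7 − (-2)) = -2/9,
    intercept c = (-1) − m·(-2) = -13/9.
Extremal: y(x) = (-2/9) x - 13/9.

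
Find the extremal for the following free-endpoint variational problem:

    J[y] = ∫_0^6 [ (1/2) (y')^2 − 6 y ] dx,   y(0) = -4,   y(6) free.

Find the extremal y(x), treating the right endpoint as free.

The Lagrangian L = (1/2) (y')^2 − 6 y gives
    ∂L/∂y = −6,   ∂L/∂y' = y'.
Euler-Lagrange: d/dx(y') − (−6) = 0, i.e. y'' + 6 = 0, so
    y(x) = −(6/2) x^2 + C1 x + C2.
Fixed left endpoint y(0) = -4 ⇒ C2 = -4.
The right endpoint x = 6 is free, so the natural (transversality) condition is ∂L/∂y' |_{x=6} = 0, i.e. y'(6) = 0.
Compute y'(x) = −6 x + C1, so y'(6) = −36 + C1 = 0 ⇒ C1 = 36.
Therefore the extremal is
    y(x) = −3 x^2 + 36 x − 4.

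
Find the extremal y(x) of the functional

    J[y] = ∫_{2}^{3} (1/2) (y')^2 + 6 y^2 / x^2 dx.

The Lagrangian is L = (1/2) (y')^2 + 6 y^2 / x^2.
Compute ∂L/∂y = 12y/x^2, ∂L/∂y' = y'.
The Euler-Lagrange equation d/dx(∂L/∂y') − ∂L/∂y = 0 reduces to
    y'' − 12/x^2 · y = 0  (x > 0).
Its general solution is
    y(x) = A x^4 + B x^(-3),
with A, B fixed by the endpoint conditions.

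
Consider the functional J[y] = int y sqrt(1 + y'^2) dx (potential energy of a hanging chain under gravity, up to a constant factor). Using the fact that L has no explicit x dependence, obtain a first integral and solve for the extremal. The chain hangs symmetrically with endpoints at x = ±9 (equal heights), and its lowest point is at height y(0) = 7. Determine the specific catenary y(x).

The Lagrangian L(y, y') = y sqrt(1 + y'^2) has no explicit x dependence, so the Beltrami identity applies:
    L − y' ∂L/∂y' = C.
Compute ∂L/∂y' = y · y' / sqrt(1 + y'^2). Then
    L − y' ∂L/∂y'
    = y sqrt(1 + y'^2) − y · y'^2 / sqrt(1 + y'^2)
    = y (1 + y'^2 − y'^2) / sqrt(1 + y'^2)
    = y / sqrt(1 + y'^2) = C.
Squaring gives y^2 = C^2 (1 + y'^2), i.e.
    y'^2 = y^2 / C^2 − 1.
Separating variables,
    dy / sqrt(y^2 − C^2) = dx / C,
and integrating gives arccosh(y / C) = (x − a)/C, so
    y(x) = C cosh((x − a)/C),
the catenary. The constants C and a are fixed by the two endpoint conditions (and, for the hanging-chain problem, the length constraint selects C).
Now fit the given data. The endpoints x = ±9 are symmetric at equal height, so the catenary is even about its minimum: a = 0 and y(x) = C cosh(x/C). The lowest point is y(0) = C cosh(0) = C, and we are told y(0) = 7, so C = 7. Therefore
    y(x) = 7 cosh(x/7),
and at the endpoints
    y(±9) = 7 cosh(9/7).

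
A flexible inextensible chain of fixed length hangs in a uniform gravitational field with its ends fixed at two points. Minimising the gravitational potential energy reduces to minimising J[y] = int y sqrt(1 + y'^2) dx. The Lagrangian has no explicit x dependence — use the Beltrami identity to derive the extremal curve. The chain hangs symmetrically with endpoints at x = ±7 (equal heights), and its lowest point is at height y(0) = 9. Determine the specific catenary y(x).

The Lagrangian L(y, y') = y sqrt(1 + y'^2) has no explicit x dependence, so the Beltrami identity applies:
    L − y' ∂L/∂y' = C.
Compute ∂L/∂y' = y · y' / sqrt(1 + y'^2). Then
    L − y' ∂L/∂y'
    = y sqrt(1 + y'^2) − y · y'^2 / sqrt(1 + y'^2)
    = y (1 + y'^2 − y'^2) / sqrt(1 + y'^2)
    = y / sqrt(1 + y'^2) = C.
Squaring gives y^2 = C^2 (1 + y'^2), i.e.
    y'^2 = y^2 / C^2 − 1.
Separating variables,
    dy / sqrt(y^2 − C^2) = dx / C,
and integrating gives arccosh(y / C) = (x − a)/C, so
    y(x) = C cosh((x − a)/C),
the catenary. The constants C and a are fixed by the two endpoint conditions (and, for the hanging-chain problem, the length constraint selects C).
Now fit the given data. The endpoints x = ±7 are symmetric at equal height, so the catenary is even about its minimum: a = 0 and y(x) = C cosh(x/C). The lowest point is y(0) = C cosh(0) = C, and we are told y(0) = 9, so C = 9. Therefore
    y(x) = 9 cosh(x/9),
and at the endpoints
    y(±7) = 9 cosh(7/9).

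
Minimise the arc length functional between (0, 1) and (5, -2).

Arc-length functional: J[y] = ∫ sqrt(1 + (y')^2) dx.
Lagrangian L = sqrt(1 + (y')^2) has no explicit y dependence, so ∂L/∂y = 0 and the Euler-Lagrange equation gives
    d/dx( y' / sqrt(1 + (y')^2) ) = 0  ⇒  y' / sqrt(1 + (y')^2) = const.
Hence y' is constant, so y(x) is affine.
Fitting the endpoints (0, 1) and (5, -2):
    slope m = ((-2) − 1) / (5 − 0) = -3/5,
    intercept c = 1 − m·0 = 1.
Extremal: y(x) = (-3/5) x + 1.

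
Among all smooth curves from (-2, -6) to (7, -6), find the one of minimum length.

Arc-length functional: J[y] = ∫ sqrt(1 + (y')^2) dx.
Lagrangian L = sqrt(1 + (y')^2) has no explicit y dependence, so ∂L/∂y = 0 and the Euler-Lagrange equation gives
    d/dx( y' / sqrt(1 + (y')^2) ) = 0  ⇒  y' / sqrt(1 + (y')^2) = const.
Hence y' is constant, so y(x) is affine.
Fitting the endpoints (-2, -6) and (7, -6):
    slope m = ((-6) − (-6)) / (7 − (-2)) = 0,
    intercept c = (-6) − m·(-2) = -6.
Extremal: y(x) = -6.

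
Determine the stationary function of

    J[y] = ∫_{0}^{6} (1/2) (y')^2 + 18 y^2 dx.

The Lagrangian is L = (1/2) (y')^2 + 18 y^2.
Compute ∂L/∂y = 36y, ∂L/∂y' = y'.
The Euler-Lagrange equation d/dx(∂L/∂y') − ∂L/∂y = 0 reduces to
    y'' − 36 y = 0.
Its general solution is
    y(x) = A e^(6x) + B e^(−6x),
with A, B fixed by the endpoint conditions.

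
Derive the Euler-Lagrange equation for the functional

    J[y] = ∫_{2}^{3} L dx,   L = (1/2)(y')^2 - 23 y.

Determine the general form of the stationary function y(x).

The Lagrangian is L = (1/2)(y')^2 - 23 y.
∂L/∂y = -23.
∂L/∂y' = y'.
The Euler-Lagrange equation d/dx(∂L/∂y') − ∂L/∂y = 0 becomes:
    y'' + 23 = 0
General solution: y(x) = -(23/2) x^2 + A x + B, where A and B are arbitrary constants fixed by the endpoint conditions.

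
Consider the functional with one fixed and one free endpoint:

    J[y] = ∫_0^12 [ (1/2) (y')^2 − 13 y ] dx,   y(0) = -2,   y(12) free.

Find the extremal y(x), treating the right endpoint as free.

The Lagrangian L = (1/2) (y')^2 − 13 y gives
    ∂L/∂y = −13,   ∂L/∂y' = y'.
Euler-Lagrange: d/dx(y') − (−13) = 0, i.e. y'' + 13 = 0, so
    y(x) = −(13/2) x^2 + C1 x + C2.
Fixed left endpoint y(0) = -2 ⇒ C2 = -2.
The right endpoint x = 12 is free, so the natural (transversality) condition is ∂L/∂y' |_{x=12} = 0, i.e. y'(12) = 0.
Compute y'(x) = −13 x + C1, so y'(12) = −156 + C1 = 0 ⇒ C1 = 156.
Therefore the extremal is
    y(x) = −(13/2) x^2 + 156 x − 2.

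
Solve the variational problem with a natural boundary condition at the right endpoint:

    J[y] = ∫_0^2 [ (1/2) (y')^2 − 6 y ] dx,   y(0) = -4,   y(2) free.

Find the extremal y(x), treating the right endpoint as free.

The Lagrangian L = (1/2) (y')^2 − 6 y gives
    ∂L/∂y = −6,   ∂L/∂y' = y'.
Euler-Lagrange: d/dx(y') − (−6) = 0, i.e. y'' + 6 = 0, so
    y(x) = −(6/2) x^2 + C1 x + C2.
Fixed left endpoint y(0) = -4 ⇒ C2 = -4.
The right endpoint x = 2 is free, so the natural (transversality) condition is ∂L/∂y' |_{x=2} = 0, i.e. y'(2) = 0.
Compute y'(x) = −6 x + C1, so y'(2) = −12 + C1 = 0 ⇒ C1 = 12.
Therefore the extremal is
    y(x) = −3 x^2 + 12 x − 4.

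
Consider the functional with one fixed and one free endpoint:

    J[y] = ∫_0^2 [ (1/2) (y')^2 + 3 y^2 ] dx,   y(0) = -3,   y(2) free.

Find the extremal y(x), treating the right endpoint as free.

The Lagrangian L = (1/2) (y')^2 + 3 y^2 gives
    ∂L/∂y = 6 y,   ∂L/∂y' = y'.
Euler-Lagrange: y'' − 6 y = 0.
With k = sqrt(6), the general solution is
    y(x) = A cosh(sqrt(6) x) + B sinh(sqrt(6) x).
Fixed left endpoint y(0) = -3 ⇒ A = -3.
The right endpoint x = 2 is free, so the natural (transversality) condition is ∂L/∂y' |_{x=2} = 0, i.e. y'(2) = 0.
Compute y'(x) = A k sinh(k x) + B k cosh(k x), so
    y'(2) = A k sinh(k·2) + B k cosh(k·2) = 0
    ⇒ B = −A tanh(k·2) = 3 tanh(sqrt(6)·2).
Therefore the extremal is
    y(x) = −3 cosh(sqrt(6) x) + 3 tanh(sqrt(6)·2) sinh(sqrt(6) x).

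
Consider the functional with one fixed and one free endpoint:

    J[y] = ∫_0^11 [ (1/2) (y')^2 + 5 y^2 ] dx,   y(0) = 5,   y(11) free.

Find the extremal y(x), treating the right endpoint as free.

The Lagrangian L = (1/2) (y')^2 + 5 y^2 gives
    ∂L/∂y = 10 y,   ∂L/∂y' = y'.
Euler-Lagrange: y'' − 10 y = 0.
With k = sqrt(10), the general solution is
    y(x) = A cosh(sqrt(10) x) + B sinh(sqrt(10) x).
Fixed left endpoint y(0) = 5 ⇒ A = 5.
The right endpoint x = 11 is free, so the natural (transversality) condition is ∂L/∂y' |_{x=11} = 0, i.e. y'(11) = 0.
Compute y'(x) = A k sinh(k x) + B k cosh(k x), so
    y'(11) = A k sinh(k·11) + B k cosh(k·11) = 0
    ⇒ B = −A tanh(k·11) = − 5 tanh(sqrt(10)·11).
Therefore the extremal is
    y(x) = 5 cosh(sqrt(10) x) − 5 tanh(sqrt(10)·11) sinh(sqrt(10) x).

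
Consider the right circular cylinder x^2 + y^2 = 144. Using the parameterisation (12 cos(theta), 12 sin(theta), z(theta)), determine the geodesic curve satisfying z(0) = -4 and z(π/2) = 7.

Parameterise the cylinder of radius R = 12 as
    r(θ) = (12 cos θ, 12 sin θ, z(θ)).
The arc-length element is
    ds = sqrt(144 + (dz/dθ)^2) dθ,
so the Lagrangian is L = sqrt(144 + z'^2).
L depends on z' only, not on z or θ, so ∂L/∂z = 0 and
    ∂L/∂z' = z' / sqrt(144 + z'^2).
The Euler-Lagrange equation gives
    d/dθ( z' / sqrt(144 + z'^2) ) = 0,
so z' is constant. Integrating once:
    z(θ) = a θ + b,
a helix on the cylinder (a straight line when the cylinder is unrolled). The constants a, b are determined by the endpoint conditions.
With endpoint conditions z(0) = -4 and z(π/2) = 7: from z(0) = b we get b = -4, and a·π/2 + -4 = 7 gives a = 22/π, so
    z(θ) = (22/π) θ − 4.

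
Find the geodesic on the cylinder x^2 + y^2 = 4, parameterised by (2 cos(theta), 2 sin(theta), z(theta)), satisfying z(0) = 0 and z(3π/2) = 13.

Parameterise the cylinder of radius R = 2 as
    r(θ) = (2 cos θ, 2 sin θ, z(θ)).
The arc-length element is
    ds = sqrt(4 + (dz/dθ)^2) dθ,
so the Lagrangian is L = sqrt(4 + z'^2).
L depends on z' only, not on z or θ, so ∂L/∂z = 0 and
    ∂L/∂z' = z' / sqrt(4 + z'^2).
The Euler-Lagrange equation gives
    d/dθ( z' / sqrt(4 + z'^2) ) = 0,
so z' is constant. Integrating once:
    z(θ) = a θ + b,
a helix on the cylinder (a straight line when the cylinder is unrolled). The constants a, b are determined by the endpoint conditions.
With endpoint conditions z(0) = 0 and z(3π/2) = 13: from z(0) = b we get b = 0, and a·3π/2 + 0 = 13 gives a = 26/(3π), so
    z(θ) = (26/(3π)) θ.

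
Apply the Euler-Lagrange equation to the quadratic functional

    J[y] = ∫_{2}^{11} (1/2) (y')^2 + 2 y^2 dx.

The Lagrangian is L = (1/2) (y')^2 + 2 y^2.
Compute ∂L/∂y = 4y, ∂L/∂y' = y'.
The Euler-Lagrange equation d/dx(∂L/∂y') − ∂L/∂y = 0 reduces to
    y'' − 4 y = 0.
Its general solution is
    y(x) = A e^(2x) + B e^(−2x),
with A, B fixed by the endpoint conditions.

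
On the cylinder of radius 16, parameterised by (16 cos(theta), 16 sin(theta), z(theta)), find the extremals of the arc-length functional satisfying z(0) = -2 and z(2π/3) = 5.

Parameterise the cylinder of radius R = 16 as
    r(θ) = (16 cos θ, 16 sin θ, z(θ)).
The arc-length element is
    ds = sqrt(256 + (dz/dθ)^2) dθ,
so the Lagrangian is L = sqrt(256 + z'^2).
L depends on z' only, not on z or θ, so ∂L/∂z = 0 and
    ∂L/∂z' = z' / sqrt(256 + z'^2).
The Euler-Lagrange equation gives
    d/dθ( z' / sqrt(256 + z'^2) ) = 0,
so z' is constant. Integrating once:
    z(θ) = a θ + b,
a helix on the cylinder (a straight line when the cylinder is unrolled). The constants a, b are determined by the endpoint conditions.
With endpoint conditions z(0) = -2 and z(2π/3) = 5: from z(0) = b we get b = -2, and a·2π/3 + -2 = 5 gives a = 21/(2π), so
    z(θ) = (21/(2π)) θ − 2.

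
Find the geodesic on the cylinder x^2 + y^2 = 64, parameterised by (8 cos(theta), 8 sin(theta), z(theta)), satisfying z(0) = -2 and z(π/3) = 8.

Parameterise the cylinder of radius R = 8 as
    r(θ) = (8 cos θ, 8 sin θ, z(θ)).
The arc-length element is
    ds = sqrt(64 + (dz/dθ)^2) dθ,
so the Lagrangian is L = sqrt(64 + z'^2).
L depends on z' only, not on z or θ, so ∂L/∂z = 0 and
    ∂L/∂z' = z' / sqrt(64 + z'^2).
The Euler-Lagrange equation gives
    d/dθ( z' / sqrt(64 + z'^2) ) = 0,
so z' is constant. Integrating once:
    z(θ) = a θ + b,
a helix on the cylinder (a straight line when the cylinder is unrolled). The constants a, b are determined by the endpoint conditions.
With endpoint conditions z(0) = -2 and z(π/3) = 8: from z(0) = b we get b = -2, and a·π/3 + -2 = 8 gives a = 30/π, so
    z(θ) = (30/π) θ − 2.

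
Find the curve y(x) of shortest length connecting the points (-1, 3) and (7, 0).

Arc-length functional: J[y] = ∫ sqrt(1 + (y')^2) dx.
Lagrangian L = sqrt(1 + (y')^2) has no explicit y dependence, so ∂L/∂y = 0 and the Euler-Lagrange equation gives
    d/dx( y' / sqrt(1 + (y')^2) ) = 0  ⇒  y' / sqrt(1 + (y')^2) = const.
Hence y' is constant, so y(x) is affine.
Fitting the endpoints (-1, 3) and (7, 0):
    slope m = (0 − 3) / (7 − (-1)) = -3/8,
    intercept c = 3 − m·(-1) = 21/8.
Extremal: y(x) = (-3/8) x + 21/8.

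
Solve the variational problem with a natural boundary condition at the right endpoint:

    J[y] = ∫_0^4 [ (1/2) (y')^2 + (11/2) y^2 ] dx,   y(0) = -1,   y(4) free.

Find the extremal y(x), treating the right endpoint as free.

The Lagrangian L = (1/2) (y')^2 + (11/2) y^2 gives
    ∂L/∂y = 11 y,   ∂L/∂y' = y'.
Euler-Lagrange: y'' − 11 y = 0.
With k = sqrt(11), the general solution is
    y(x) = A cosh(sqrt(11) x) + B sinh(sqrt(11) x).
Fixed left endpoint y(0) = -1 ⇒ A = -1.
The right endpoint x = 4 is free, so the natural (transversality) condition is ∂L/∂y' |_{x=4} = 0, i.e. y'(4) = 0.
Compute y'(x) = A k sinh(k x) + B k cosh(k x), so
    y'(4) = A k sinh(k·4) + B k cosh(k·4) = 0
    ⇒ B = −A tanh(k·4) = tanh(sqrt(11)·4).
Therefore the extremal is
    y(x) = −cosh(sqrt(11) x) + tanh(sqrt(11)·4) sinh(sqrt(11) x).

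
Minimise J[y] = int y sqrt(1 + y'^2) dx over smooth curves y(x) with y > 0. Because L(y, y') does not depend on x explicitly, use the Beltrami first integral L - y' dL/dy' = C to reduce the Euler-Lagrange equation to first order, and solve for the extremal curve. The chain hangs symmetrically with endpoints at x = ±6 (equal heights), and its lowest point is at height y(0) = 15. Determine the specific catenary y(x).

The Lagrangian L(y, y') = y sqrt(1 + y'^2) has no explicit x dependence, so the Beltrami identity applies:
    L − y' ∂L/∂y' = C.
Compute ∂L/∂y' = y · y' / sqrt(1 + y'^2). Then
    L − y' ∂L/∂y'
    = y sqrt(1 + y'^2) − y · y'^2 / sqrt(1 + y'^2)
    = y (1 + y'^2 − y'^2) / sqrt(1 + y'^2)
    = y / sqrt(1 + y'^2) = C.
Squaring gives y^2 = C^2 (1 + y'^2), i.e.
    y'^2 = y^2 / C^2 − 1.
Separating variables,
    dy / sqrt(y^2 − C^2) = dx / C,
and integrating gives arccosh(y / C) = (x − a)/C, so
    y(x) = C cosh((x − a)/C),
the catenary. The constants C and a are fixed by the two endpoint conditions (and, for the hanging-chain problem, the length constraint selects C).
Now fit the given data. The endpoints x = ±6 are symmetric at equal height, so the catenary is even about its minimum: a = 0 and y(x) = C cosh(x/C). The lowest point is y(0) = C cosh(0) = C, and we are told y(0) = 15, so C = 15. Therefore
    y(x) = 15 cosh(x/15),
and at the endpoints
    y(±6) = 15 cosh(6/15).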